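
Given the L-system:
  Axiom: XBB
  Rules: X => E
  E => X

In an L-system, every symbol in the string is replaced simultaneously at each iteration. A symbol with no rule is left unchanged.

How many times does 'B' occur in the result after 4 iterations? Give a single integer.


Answer: 2

Derivation:
Step 0: XBB  (2 'B')
Step 1: EBB  (2 'B')
Step 2: XBB  (2 'B')
Step 3: EBB  (2 'B')
Step 4: XBB  (2 'B')


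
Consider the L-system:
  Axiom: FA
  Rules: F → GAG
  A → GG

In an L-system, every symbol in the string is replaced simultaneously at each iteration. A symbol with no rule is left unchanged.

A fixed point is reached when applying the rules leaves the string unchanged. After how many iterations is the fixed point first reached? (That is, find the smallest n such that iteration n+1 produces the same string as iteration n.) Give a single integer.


Answer: 2

Derivation:
Step 0: FA
Step 1: GAGGG
Step 2: GGGGGG
Step 3: GGGGGG  (unchanged — fixed point at step 2)


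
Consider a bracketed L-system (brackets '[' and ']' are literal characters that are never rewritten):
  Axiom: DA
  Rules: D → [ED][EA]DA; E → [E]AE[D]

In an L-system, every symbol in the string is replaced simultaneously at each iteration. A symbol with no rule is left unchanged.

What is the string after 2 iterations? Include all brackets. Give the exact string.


Step 0: DA
Step 1: [ED][EA]DAA
Step 2: [[E]AE[D][ED][EA]DA][[E]AE[D]A][ED][EA]DAAA

Answer: [[E]AE[D][ED][EA]DA][[E]AE[D]A][ED][EA]DAAA


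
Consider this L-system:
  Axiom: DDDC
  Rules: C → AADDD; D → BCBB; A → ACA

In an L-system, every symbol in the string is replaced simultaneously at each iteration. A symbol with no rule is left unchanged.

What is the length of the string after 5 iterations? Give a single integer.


Answer: 837

Derivation:
Step 0: length = 4
Step 1: length = 17
Step 2: length = 42
Step 3: length = 109
Step 4: length = 290
Step 5: length = 837


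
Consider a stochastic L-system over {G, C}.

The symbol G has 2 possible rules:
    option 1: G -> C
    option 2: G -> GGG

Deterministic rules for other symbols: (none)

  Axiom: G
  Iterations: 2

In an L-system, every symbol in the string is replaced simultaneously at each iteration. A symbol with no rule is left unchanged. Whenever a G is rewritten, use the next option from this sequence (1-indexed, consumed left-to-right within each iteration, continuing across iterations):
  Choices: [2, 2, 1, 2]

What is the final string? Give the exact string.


Answer: GGGCGGG

Derivation:
Step 0: G
Step 1: GGG  (used choices [2])
Step 2: GGGCGGG  (used choices [2, 1, 2])


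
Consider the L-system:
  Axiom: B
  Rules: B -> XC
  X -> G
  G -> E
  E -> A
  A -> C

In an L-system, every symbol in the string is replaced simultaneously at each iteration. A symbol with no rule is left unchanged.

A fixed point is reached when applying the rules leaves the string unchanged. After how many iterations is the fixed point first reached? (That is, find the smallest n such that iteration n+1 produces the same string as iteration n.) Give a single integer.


Step 0: B
Step 1: XC
Step 2: GC
Step 3: EC
Step 4: AC
Step 5: CC
Step 6: CC  (unchanged — fixed point at step 5)

Answer: 5


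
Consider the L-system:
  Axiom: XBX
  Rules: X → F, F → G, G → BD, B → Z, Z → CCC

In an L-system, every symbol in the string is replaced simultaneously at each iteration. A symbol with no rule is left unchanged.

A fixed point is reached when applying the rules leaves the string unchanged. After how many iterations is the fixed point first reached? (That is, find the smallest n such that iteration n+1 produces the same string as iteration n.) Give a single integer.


Step 0: XBX
Step 1: FZF
Step 2: GCCCG
Step 3: BDCCCBD
Step 4: ZDCCCZD
Step 5: CCCDCCCCCCD
Step 6: CCCDCCCCCCD  (unchanged — fixed point at step 5)

Answer: 5


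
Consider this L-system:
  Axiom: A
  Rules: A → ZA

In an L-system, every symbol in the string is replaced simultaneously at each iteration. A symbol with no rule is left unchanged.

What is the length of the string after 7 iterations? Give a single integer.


Step 0: length = 1
Step 1: length = 2
Step 2: length = 3
Step 3: length = 4
Step 4: length = 5
Step 5: length = 6
Step 6: length = 7
Step 7: length = 8

Answer: 8


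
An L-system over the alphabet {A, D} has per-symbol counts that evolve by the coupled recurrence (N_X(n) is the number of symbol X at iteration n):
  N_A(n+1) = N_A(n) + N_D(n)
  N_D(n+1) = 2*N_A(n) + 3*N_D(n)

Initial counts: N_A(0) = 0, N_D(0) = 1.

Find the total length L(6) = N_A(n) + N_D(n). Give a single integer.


Answer: 2911

Derivation:
Step 0: N_A=0, N_D=1, L=1
Step 1: N_A=1, N_D=3, L=4
Step 2: N_A=4, N_D=11, L=15
Step 3: N_A=15, N_D=41, L=56
Step 4: N_A=56, N_D=153, L=209
Step 5: N_A=209, N_D=571, L=780
Step 6: N_A=780, N_D=2131, L=2911


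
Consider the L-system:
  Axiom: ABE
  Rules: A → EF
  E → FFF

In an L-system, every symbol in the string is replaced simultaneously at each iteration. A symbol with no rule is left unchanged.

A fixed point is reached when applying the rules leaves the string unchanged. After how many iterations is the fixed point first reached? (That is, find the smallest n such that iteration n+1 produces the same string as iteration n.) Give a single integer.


Answer: 2

Derivation:
Step 0: ABE
Step 1: EFBFFF
Step 2: FFFFBFFF
Step 3: FFFFBFFF  (unchanged — fixed point at step 2)


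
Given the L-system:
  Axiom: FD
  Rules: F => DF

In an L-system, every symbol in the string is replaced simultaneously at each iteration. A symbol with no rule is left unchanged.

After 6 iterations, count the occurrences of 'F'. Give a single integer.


Step 0: FD  (1 'F')
Step 1: DFD  (1 'F')
Step 2: DDFD  (1 'F')
Step 3: DDDFD  (1 'F')
Step 4: DDDDFD  (1 'F')
Step 5: DDDDDFD  (1 'F')
Step 6: DDDDDDFD  (1 'F')

Answer: 1


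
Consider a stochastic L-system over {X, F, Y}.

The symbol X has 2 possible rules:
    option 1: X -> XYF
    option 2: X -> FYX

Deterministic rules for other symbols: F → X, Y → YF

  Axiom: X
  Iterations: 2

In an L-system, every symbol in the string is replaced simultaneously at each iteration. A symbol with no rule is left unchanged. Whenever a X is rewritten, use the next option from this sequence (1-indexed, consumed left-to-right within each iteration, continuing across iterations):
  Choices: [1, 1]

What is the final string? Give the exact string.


Step 0: X
Step 1: XYF  (used choices [1])
Step 2: XYFYFX  (used choices [1])

Answer: XYFYFX


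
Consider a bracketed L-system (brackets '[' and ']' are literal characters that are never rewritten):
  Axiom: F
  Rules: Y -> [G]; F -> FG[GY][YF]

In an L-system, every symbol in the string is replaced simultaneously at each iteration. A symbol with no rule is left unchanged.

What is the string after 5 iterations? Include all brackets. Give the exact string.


Step 0: F
Step 1: FG[GY][YF]
Step 2: FG[GY][YF]G[G[G]][[G]FG[GY][YF]]
Step 3: FG[GY][YF]G[G[G]][[G]FG[GY][YF]]G[G[G]][[G]FG[GY][YF]G[G[G]][[G]FG[GY][YF]]]
Step 4: FG[GY][YF]G[G[G]][[G]FG[GY][YF]]G[G[G]][[G]FG[GY][YF]G[G[G]][[G]FG[GY][YF]]]G[G[G]][[G]FG[GY][YF]G[G[G]][[G]FG[GY][YF]]G[G[G]][[G]FG[GY][YF]G[G[G]][[G]FG[GY][YF]]]]
Step 5: FG[GY][YF]G[G[G]][[G]FG[GY][YF]]G[G[G]][[G]FG[GY][YF]G[G[G]][[G]FG[GY][YF]]]G[G[G]][[G]FG[GY][YF]G[G[G]][[G]FG[GY][YF]]G[G[G]][[G]FG[GY][YF]G[G[G]][[G]FG[GY][YF]]]]G[G[G]][[G]FG[GY][YF]G[G[G]][[G]FG[GY][YF]]G[G[G]][[G]FG[GY][YF]G[G[G]][[G]FG[GY][YF]]]G[G[G]][[G]FG[GY][YF]G[G[G]][[G]FG[GY][YF]]G[G[G]][[G]FG[GY][YF]G[G[G]][[G]FG[GY][YF]]]]]

Answer: FG[GY][YF]G[G[G]][[G]FG[GY][YF]]G[G[G]][[G]FG[GY][YF]G[G[G]][[G]FG[GY][YF]]]G[G[G]][[G]FG[GY][YF]G[G[G]][[G]FG[GY][YF]]G[G[G]][[G]FG[GY][YF]G[G[G]][[G]FG[GY][YF]]]]G[G[G]][[G]FG[GY][YF]G[G[G]][[G]FG[GY][YF]]G[G[G]][[G]FG[GY][YF]G[G[G]][[G]FG[GY][YF]]]G[G[G]][[G]FG[GY][YF]G[G[G]][[G]FG[GY][YF]]G[G[G]][[G]FG[GY][YF]G[G[G]][[G]FG[GY][YF]]]]]


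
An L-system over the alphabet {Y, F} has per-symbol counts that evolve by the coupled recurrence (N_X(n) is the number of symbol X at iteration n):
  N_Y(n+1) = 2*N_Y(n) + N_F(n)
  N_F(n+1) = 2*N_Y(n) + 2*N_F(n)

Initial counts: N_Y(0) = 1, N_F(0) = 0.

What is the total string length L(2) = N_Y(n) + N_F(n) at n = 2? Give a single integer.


Answer: 14

Derivation:
Step 0: N_Y=1, N_F=0, L=1
Step 1: N_Y=2, N_F=2, L=4
Step 2: N_Y=6, N_F=8, L=14


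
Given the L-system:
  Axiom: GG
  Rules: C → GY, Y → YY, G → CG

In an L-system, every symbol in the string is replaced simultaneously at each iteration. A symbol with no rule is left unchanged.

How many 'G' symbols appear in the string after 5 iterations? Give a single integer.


Answer: 16

Derivation:
Step 0: GG  (2 'G')
Step 1: CGCG  (2 'G')
Step 2: GYCGGYCG  (4 'G')
Step 3: CGYYGYCGCGYYGYCG  (6 'G')
Step 4: GYCGYYYYCGYYGYCGGYCGYYYYCGYYGYCG  (10 'G')
Step 5: CGYYGYCGYYYYYYYYGYCGYYYYCGYYGYCGCGYYGYCGYYYYYYYYGYCGYYYYCGYYGYCG  (16 'G')


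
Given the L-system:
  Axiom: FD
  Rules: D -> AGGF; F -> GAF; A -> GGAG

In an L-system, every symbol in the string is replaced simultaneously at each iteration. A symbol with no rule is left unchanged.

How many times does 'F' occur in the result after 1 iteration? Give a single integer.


Step 0: FD  (1 'F')
Step 1: GAFAGGF  (2 'F')

Answer: 2


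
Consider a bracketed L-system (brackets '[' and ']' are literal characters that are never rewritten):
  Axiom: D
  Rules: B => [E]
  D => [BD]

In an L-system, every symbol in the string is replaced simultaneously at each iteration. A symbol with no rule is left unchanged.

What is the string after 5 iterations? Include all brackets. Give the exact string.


Step 0: D
Step 1: [BD]
Step 2: [[E][BD]]
Step 3: [[E][[E][BD]]]
Step 4: [[E][[E][[E][BD]]]]
Step 5: [[E][[E][[E][[E][BD]]]]]

Answer: [[E][[E][[E][[E][BD]]]]]


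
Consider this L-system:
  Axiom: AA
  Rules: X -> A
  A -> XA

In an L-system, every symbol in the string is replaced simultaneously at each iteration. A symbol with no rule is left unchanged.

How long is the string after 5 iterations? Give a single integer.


Step 0: length = 2
Step 1: length = 4
Step 2: length = 6
Step 3: length = 10
Step 4: length = 16
Step 5: length = 26

Answer: 26


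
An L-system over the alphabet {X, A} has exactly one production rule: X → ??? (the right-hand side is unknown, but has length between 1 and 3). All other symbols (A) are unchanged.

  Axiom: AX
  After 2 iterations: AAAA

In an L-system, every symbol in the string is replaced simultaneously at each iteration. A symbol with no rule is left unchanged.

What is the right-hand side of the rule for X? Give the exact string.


Answer: AAA

Derivation:
Trying X → AAA:
  Step 0: AX
  Step 1: AAAA
  Step 2: AAAA
Matches the given result.


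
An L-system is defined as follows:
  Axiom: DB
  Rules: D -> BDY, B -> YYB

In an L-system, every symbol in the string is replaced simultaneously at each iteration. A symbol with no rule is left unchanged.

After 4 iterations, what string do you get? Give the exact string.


Answer: YYYYYYBYYYYBYYBBDYYYYYYYYYYYYB

Derivation:
Step 0: DB
Step 1: BDYYYB
Step 2: YYBBDYYYYYYB
Step 3: YYYYBYYBBDYYYYYYYYYB
Step 4: YYYYYYBYYYYBYYBBDYYYYYYYYYYYYB


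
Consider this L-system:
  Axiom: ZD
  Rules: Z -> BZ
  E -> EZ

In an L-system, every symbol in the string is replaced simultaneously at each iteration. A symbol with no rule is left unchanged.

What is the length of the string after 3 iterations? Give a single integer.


Step 0: length = 2
Step 1: length = 3
Step 2: length = 4
Step 3: length = 5

Answer: 5


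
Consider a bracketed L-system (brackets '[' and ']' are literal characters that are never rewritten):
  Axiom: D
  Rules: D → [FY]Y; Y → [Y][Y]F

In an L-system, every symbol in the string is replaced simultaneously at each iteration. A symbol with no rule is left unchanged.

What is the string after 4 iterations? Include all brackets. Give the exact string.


Step 0: D
Step 1: [FY]Y
Step 2: [F[Y][Y]F][Y][Y]F
Step 3: [F[[Y][Y]F][[Y][Y]F]F][[Y][Y]F][[Y][Y]F]F
Step 4: [F[[[Y][Y]F][[Y][Y]F]F][[[Y][Y]F][[Y][Y]F]F]F][[[Y][Y]F][[Y][Y]F]F][[[Y][Y]F][[Y][Y]F]F]F

Answer: [F[[[Y][Y]F][[Y][Y]F]F][[[Y][Y]F][[Y][Y]F]F]F][[[Y][Y]F][[Y][Y]F]F][[[Y][Y]F][[Y][Y]F]F]F


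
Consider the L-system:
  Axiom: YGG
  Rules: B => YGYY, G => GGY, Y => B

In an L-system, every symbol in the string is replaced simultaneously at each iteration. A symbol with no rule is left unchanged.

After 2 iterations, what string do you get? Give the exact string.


Answer: YGYYGGYGGYBGGYGGYB

Derivation:
Step 0: YGG
Step 1: BGGYGGY
Step 2: YGYYGGYGGYBGGYGGYB


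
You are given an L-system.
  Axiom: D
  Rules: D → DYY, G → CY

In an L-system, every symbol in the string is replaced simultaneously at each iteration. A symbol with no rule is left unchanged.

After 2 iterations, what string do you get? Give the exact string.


Answer: DYYYY

Derivation:
Step 0: D
Step 1: DYY
Step 2: DYYYY


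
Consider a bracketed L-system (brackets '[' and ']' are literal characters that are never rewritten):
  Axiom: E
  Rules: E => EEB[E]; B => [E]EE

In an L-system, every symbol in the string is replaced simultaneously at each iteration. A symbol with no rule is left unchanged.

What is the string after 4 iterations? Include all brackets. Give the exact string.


Answer: EEB[E]EEB[E][E]EE[EEB[E]]EEB[E]EEB[E][E]EE[EEB[E]][EEB[E]]EEB[E]EEB[E][EEB[E]EEB[E][E]EE[EEB[E]]]EEB[E]EEB[E][E]EE[EEB[E]]EEB[E]EEB[E][E]EE[EEB[E]][EEB[E]]EEB[E]EEB[E][EEB[E]EEB[E][E]EE[EEB[E]]][EEB[E]EEB[E][E]EE[EEB[E]]]EEB[E]EEB[E][E]EE[EEB[E]]EEB[E]EEB[E][E]EE[EEB[E]][EEB[E]EEB[E][E]EE[EEB[E]]EEB[E]EEB[E][E]EE[EEB[E]][EEB[E]]EEB[E]EEB[E][EEB[E]EEB[E][E]EE[EEB[E]]]]

Derivation:
Step 0: E
Step 1: EEB[E]
Step 2: EEB[E]EEB[E][E]EE[EEB[E]]
Step 3: EEB[E]EEB[E][E]EE[EEB[E]]EEB[E]EEB[E][E]EE[EEB[E]][EEB[E]]EEB[E]EEB[E][EEB[E]EEB[E][E]EE[EEB[E]]]
Step 4: EEB[E]EEB[E][E]EE[EEB[E]]EEB[E]EEB[E][E]EE[EEB[E]][EEB[E]]EEB[E]EEB[E][EEB[E]EEB[E][E]EE[EEB[E]]]EEB[E]EEB[E][E]EE[EEB[E]]EEB[E]EEB[E][E]EE[EEB[E]][EEB[E]]EEB[E]EEB[E][EEB[E]EEB[E][E]EE[EEB[E]]][EEB[E]EEB[E][E]EE[EEB[E]]]EEB[E]EEB[E][E]EE[EEB[E]]EEB[E]EEB[E][E]EE[EEB[E]][EEB[E]EEB[E][E]EE[EEB[E]]EEB[E]EEB[E][E]EE[EEB[E]][EEB[E]]EEB[E]EEB[E][EEB[E]EEB[E][E]EE[EEB[E]]]]


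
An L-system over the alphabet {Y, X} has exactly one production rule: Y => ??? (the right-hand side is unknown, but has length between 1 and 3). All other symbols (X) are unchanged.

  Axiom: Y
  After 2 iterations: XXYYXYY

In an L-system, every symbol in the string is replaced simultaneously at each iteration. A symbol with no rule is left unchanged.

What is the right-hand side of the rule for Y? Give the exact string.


Trying Y => XYY:
  Step 0: Y
  Step 1: XYY
  Step 2: XXYYXYY
Matches the given result.

Answer: XYY


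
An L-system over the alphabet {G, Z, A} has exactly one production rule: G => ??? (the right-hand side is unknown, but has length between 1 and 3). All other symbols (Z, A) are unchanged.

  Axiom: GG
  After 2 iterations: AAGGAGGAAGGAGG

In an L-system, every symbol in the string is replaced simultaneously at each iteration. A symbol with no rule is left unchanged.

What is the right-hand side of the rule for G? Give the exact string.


Trying G => AGG:
  Step 0: GG
  Step 1: AGGAGG
  Step 2: AAGGAGGAAGGAGG
Matches the given result.

Answer: AGG


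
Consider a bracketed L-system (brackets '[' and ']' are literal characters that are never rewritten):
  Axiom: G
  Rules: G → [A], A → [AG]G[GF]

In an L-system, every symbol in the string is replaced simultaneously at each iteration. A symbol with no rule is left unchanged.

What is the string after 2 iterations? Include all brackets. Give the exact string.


Step 0: G
Step 1: [A]
Step 2: [[AG]G[GF]]

Answer: [[AG]G[GF]]


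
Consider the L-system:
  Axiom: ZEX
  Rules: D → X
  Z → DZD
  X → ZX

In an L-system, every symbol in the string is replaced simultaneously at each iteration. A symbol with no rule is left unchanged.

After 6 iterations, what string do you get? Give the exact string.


Step 0: ZEX
Step 1: DZDEZX
Step 2: XDZDXEDZDZX
Step 3: ZXXDZDXZXEXDZDXDZDZX
Step 4: DZDZXZXXDZDXZXDZDZXEZXXDZDXZXXDZDXDZDZX
Step 5: XDZDXDZDZXDZDZXZXXDZDXZXDZDZXXDZDXDZDZXEDZDZXZXXDZDXZXDZDZXZXXDZDXZXXDZDXDZDZX
Step 6: ZXXDZDXZXXDZDXDZDZXXDZDXDZDZXDZDZXZXXDZDXZXDZDZXXDZDXDZDZXZXXDZDXZXXDZDXDZDZXEXDZDXDZDZXDZDZXZXXDZDXZXDZDZXXDZDXDZDZXDZDZXZXXDZDXZXDZDZXZXXDZDXZXXDZDXDZDZX

Answer: ZXXDZDXZXXDZDXDZDZXXDZDXDZDZXDZDZXZXXDZDXZXDZDZXXDZDXDZDZXZXXDZDXZXXDZDXDZDZXEXDZDXDZDZXDZDZXZXXDZDXZXDZDZXXDZDXDZDZXDZDZXZXXDZDXZXDZDZXZXXDZDXZXXDZDXDZDZX


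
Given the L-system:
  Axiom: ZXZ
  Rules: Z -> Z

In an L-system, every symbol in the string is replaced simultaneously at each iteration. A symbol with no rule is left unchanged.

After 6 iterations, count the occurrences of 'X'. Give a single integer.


Answer: 1

Derivation:
Step 0: ZXZ  (1 'X')
Step 1: ZXZ  (1 'X')
Step 2: ZXZ  (1 'X')
Step 3: ZXZ  (1 'X')
Step 4: ZXZ  (1 'X')
Step 5: ZXZ  (1 'X')
Step 6: ZXZ  (1 'X')


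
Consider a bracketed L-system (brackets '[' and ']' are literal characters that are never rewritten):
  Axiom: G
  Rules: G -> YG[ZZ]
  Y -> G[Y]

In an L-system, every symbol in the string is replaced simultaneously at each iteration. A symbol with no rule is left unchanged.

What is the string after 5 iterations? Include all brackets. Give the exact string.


Answer: YG[ZZ][G[Y]]G[Y]YG[ZZ][ZZ][ZZ][G[Y]YG[ZZ][ZZ][YG[ZZ][G[Y]]]]G[Y]YG[ZZ][ZZ][YG[ZZ][G[Y]]]YG[ZZ][G[Y]]G[Y]YG[ZZ][ZZ][ZZ][ZZ][ZZ]

Derivation:
Step 0: G
Step 1: YG[ZZ]
Step 2: G[Y]YG[ZZ][ZZ]
Step 3: YG[ZZ][G[Y]]G[Y]YG[ZZ][ZZ][ZZ]
Step 4: G[Y]YG[ZZ][ZZ][YG[ZZ][G[Y]]]YG[ZZ][G[Y]]G[Y]YG[ZZ][ZZ][ZZ][ZZ]
Step 5: YG[ZZ][G[Y]]G[Y]YG[ZZ][ZZ][ZZ][G[Y]YG[ZZ][ZZ][YG[ZZ][G[Y]]]]G[Y]YG[ZZ][ZZ][YG[ZZ][G[Y]]]YG[ZZ][G[Y]]G[Y]YG[ZZ][ZZ][ZZ][ZZ][ZZ]


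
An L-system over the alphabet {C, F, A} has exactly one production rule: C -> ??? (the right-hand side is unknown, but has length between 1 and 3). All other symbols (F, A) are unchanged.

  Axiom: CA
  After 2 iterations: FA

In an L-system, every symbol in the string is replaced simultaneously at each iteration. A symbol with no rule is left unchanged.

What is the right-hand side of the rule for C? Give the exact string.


Answer: F

Derivation:
Trying C -> F:
  Step 0: CA
  Step 1: FA
  Step 2: FA
Matches the given result.


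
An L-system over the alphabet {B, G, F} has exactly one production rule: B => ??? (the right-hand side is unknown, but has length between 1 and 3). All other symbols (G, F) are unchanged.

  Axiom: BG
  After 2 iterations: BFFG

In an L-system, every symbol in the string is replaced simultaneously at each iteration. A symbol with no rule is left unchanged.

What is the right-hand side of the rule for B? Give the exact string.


Trying B => BF:
  Step 0: BG
  Step 1: BFG
  Step 2: BFFG
Matches the given result.

Answer: BF


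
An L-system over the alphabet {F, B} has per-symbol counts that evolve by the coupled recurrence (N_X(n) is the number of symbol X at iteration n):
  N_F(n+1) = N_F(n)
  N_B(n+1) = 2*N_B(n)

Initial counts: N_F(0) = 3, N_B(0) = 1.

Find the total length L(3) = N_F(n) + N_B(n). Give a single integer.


Answer: 11

Derivation:
Step 0: N_F=3, N_B=1, L=4
Step 1: N_F=3, N_B=2, L=5
Step 2: N_F=3, N_B=4, L=7
Step 3: N_F=3, N_B=8, L=11


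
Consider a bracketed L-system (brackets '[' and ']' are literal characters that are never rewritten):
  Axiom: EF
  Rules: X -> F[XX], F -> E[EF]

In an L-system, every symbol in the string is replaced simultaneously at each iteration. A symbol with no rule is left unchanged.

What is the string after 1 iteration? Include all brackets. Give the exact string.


Step 0: EF
Step 1: EE[EF]

Answer: EE[EF]


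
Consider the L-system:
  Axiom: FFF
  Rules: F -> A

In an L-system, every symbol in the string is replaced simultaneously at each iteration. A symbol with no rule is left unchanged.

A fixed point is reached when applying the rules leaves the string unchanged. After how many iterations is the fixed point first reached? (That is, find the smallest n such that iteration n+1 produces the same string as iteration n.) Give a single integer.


Step 0: FFF
Step 1: AAA
Step 2: AAA  (unchanged — fixed point at step 1)

Answer: 1


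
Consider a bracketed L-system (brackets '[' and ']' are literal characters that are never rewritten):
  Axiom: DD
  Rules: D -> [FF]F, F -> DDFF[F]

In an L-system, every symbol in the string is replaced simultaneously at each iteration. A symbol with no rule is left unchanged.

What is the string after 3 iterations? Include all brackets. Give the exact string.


Step 0: DD
Step 1: [FF]F[FF]F
Step 2: [DDFF[F]DDFF[F]]DDFF[F][DDFF[F]DDFF[F]]DDFF[F]
Step 3: [[FF]F[FF]FDDFF[F]DDFF[F][DDFF[F]][FF]F[FF]FDDFF[F]DDFF[F][DDFF[F]]][FF]F[FF]FDDFF[F]DDFF[F][DDFF[F]][[FF]F[FF]FDDFF[F]DDFF[F][DDFF[F]][FF]F[FF]FDDFF[F]DDFF[F][DDFF[F]]][FF]F[FF]FDDFF[F]DDFF[F][DDFF[F]]

Answer: [[FF]F[FF]FDDFF[F]DDFF[F][DDFF[F]][FF]F[FF]FDDFF[F]DDFF[F][DDFF[F]]][FF]F[FF]FDDFF[F]DDFF[F][DDFF[F]][[FF]F[FF]FDDFF[F]DDFF[F][DDFF[F]][FF]F[FF]FDDFF[F]DDFF[F][DDFF[F]]][FF]F[FF]FDDFF[F]DDFF[F][DDFF[F]]


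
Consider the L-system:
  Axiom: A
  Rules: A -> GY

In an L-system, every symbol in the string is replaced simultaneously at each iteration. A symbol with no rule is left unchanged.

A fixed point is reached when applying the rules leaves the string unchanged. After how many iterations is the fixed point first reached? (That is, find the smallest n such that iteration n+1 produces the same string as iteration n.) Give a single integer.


Step 0: A
Step 1: GY
Step 2: GY  (unchanged — fixed point at step 1)

Answer: 1


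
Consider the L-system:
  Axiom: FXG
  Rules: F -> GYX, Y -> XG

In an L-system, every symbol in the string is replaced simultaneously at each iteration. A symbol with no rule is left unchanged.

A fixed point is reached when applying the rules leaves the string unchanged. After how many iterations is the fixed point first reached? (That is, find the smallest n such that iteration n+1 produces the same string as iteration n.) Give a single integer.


Step 0: FXG
Step 1: GYXXG
Step 2: GXGXXG
Step 3: GXGXXG  (unchanged — fixed point at step 2)

Answer: 2


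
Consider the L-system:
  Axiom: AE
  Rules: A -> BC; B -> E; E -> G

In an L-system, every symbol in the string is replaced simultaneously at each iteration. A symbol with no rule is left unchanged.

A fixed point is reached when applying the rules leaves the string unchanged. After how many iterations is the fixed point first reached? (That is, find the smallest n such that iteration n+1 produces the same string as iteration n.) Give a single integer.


Step 0: AE
Step 1: BCG
Step 2: ECG
Step 3: GCG
Step 4: GCG  (unchanged — fixed point at step 3)

Answer: 3


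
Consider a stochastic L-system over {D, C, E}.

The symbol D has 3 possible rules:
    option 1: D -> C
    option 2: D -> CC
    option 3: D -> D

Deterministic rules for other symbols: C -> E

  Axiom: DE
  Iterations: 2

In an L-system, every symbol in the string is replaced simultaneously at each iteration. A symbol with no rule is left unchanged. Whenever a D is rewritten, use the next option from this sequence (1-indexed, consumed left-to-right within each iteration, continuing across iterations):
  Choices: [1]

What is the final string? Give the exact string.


Answer: EE

Derivation:
Step 0: DE
Step 1: CE  (used choices [1])
Step 2: EE  (used choices [])


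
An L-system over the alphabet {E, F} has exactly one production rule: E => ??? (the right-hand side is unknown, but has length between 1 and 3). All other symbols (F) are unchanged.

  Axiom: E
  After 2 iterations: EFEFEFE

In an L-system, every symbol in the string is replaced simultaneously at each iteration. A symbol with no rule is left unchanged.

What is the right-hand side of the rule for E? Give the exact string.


Trying E => EFE:
  Step 0: E
  Step 1: EFE
  Step 2: EFEFEFE
Matches the given result.

Answer: EFE


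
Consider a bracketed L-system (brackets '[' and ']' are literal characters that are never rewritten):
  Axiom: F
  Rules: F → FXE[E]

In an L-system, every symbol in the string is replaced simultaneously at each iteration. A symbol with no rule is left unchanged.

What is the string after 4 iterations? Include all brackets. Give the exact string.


Answer: FXE[E]XE[E]XE[E]XE[E]

Derivation:
Step 0: F
Step 1: FXE[E]
Step 2: FXE[E]XE[E]
Step 3: FXE[E]XE[E]XE[E]
Step 4: FXE[E]XE[E]XE[E]XE[E]


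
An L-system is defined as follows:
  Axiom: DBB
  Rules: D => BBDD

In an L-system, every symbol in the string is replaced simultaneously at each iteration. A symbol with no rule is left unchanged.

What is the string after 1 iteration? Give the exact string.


Step 0: DBB
Step 1: BBDDBB

Answer: BBDDBB


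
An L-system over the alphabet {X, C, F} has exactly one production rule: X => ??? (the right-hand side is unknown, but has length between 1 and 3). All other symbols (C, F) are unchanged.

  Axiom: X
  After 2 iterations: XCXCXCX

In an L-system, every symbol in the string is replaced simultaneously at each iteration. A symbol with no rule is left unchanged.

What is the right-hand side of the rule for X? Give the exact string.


Trying X => XCX:
  Step 0: X
  Step 1: XCX
  Step 2: XCXCXCX
Matches the given result.

Answer: XCX


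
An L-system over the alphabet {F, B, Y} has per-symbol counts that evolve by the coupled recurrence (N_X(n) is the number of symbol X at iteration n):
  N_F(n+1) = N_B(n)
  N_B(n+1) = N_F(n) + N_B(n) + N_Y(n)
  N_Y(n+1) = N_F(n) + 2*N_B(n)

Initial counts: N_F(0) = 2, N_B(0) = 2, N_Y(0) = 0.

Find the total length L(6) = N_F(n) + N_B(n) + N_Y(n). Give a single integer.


Answer: 914

Derivation:
Step 0: N_F=2, N_B=2, N_Y=0, L=4
Step 1: N_F=2, N_B=4, N_Y=6, L=12
Step 2: N_F=4, N_B=12, N_Y=10, L=26
Step 3: N_F=12, N_B=26, N_Y=28, L=66
Step 4: N_F=26, N_B=66, N_Y=64, L=156
Step 5: N_F=66, N_B=156, N_Y=158, L=380
Step 6: N_F=156, N_B=380, N_Y=378, L=914


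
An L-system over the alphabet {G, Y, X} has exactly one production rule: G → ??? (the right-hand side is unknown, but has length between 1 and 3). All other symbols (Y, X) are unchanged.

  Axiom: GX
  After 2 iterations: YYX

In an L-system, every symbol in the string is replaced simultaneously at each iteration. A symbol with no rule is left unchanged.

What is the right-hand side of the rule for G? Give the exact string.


Trying G → YY:
  Step 0: GX
  Step 1: YYX
  Step 2: YYX
Matches the given result.

Answer: YY


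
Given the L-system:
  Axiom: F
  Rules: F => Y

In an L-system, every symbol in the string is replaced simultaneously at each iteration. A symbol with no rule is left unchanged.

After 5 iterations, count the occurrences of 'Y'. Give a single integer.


Answer: 1

Derivation:
Step 0: F  (0 'Y')
Step 1: Y  (1 'Y')
Step 2: Y  (1 'Y')
Step 3: Y  (1 'Y')
Step 4: Y  (1 'Y')
Step 5: Y  (1 'Y')


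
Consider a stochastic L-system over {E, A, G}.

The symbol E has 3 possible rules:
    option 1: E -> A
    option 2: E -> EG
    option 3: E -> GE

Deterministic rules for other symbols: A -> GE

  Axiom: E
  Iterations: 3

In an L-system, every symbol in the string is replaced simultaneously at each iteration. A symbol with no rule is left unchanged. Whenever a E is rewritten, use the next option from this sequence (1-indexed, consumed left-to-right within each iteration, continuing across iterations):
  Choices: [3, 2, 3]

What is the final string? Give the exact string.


Step 0: E
Step 1: GE  (used choices [3])
Step 2: GEG  (used choices [2])
Step 3: GGEG  (used choices [3])

Answer: GGEG


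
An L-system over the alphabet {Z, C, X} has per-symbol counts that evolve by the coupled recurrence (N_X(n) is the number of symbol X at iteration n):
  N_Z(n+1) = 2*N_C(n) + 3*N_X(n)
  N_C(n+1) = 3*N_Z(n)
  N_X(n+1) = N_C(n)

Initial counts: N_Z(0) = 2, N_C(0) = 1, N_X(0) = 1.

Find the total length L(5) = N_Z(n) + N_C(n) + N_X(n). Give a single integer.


Step 0: N_Z=2, N_C=1, N_X=1, L=4
Step 1: N_Z=5, N_C=6, N_X=1, L=12
Step 2: N_Z=15, N_C=15, N_X=6, L=36
Step 3: N_Z=48, N_C=45, N_X=15, L=108
Step 4: N_Z=135, N_C=144, N_X=45, L=324
Step 5: N_Z=423, N_C=405, N_X=144, L=972

Answer: 972


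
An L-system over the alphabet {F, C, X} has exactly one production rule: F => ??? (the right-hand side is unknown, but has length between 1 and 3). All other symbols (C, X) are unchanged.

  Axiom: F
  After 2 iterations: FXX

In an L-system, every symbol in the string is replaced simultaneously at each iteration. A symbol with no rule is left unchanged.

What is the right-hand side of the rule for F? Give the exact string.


Answer: FX

Derivation:
Trying F => FX:
  Step 0: F
  Step 1: FX
  Step 2: FXX
Matches the given result.


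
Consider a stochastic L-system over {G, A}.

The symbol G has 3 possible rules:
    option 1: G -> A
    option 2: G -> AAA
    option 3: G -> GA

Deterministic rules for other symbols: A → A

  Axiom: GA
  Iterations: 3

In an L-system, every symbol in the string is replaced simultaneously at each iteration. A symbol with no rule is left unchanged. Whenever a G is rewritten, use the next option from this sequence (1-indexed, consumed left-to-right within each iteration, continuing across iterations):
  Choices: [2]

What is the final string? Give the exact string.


Answer: AAAA

Derivation:
Step 0: GA
Step 1: AAAA  (used choices [2])
Step 2: AAAA  (used choices [])
Step 3: AAAA  (used choices [])


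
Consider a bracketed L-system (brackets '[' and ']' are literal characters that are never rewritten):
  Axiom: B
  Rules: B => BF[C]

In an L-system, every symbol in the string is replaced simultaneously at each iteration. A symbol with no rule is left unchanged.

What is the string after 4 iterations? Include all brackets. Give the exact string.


Answer: BF[C]F[C]F[C]F[C]

Derivation:
Step 0: B
Step 1: BF[C]
Step 2: BF[C]F[C]
Step 3: BF[C]F[C]F[C]
Step 4: BF[C]F[C]F[C]F[C]


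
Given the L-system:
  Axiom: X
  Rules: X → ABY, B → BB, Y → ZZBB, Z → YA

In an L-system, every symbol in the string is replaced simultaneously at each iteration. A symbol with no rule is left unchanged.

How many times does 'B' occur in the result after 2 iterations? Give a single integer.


Answer: 4

Derivation:
Step 0: X  (0 'B')
Step 1: ABY  (1 'B')
Step 2: ABBZZBB  (4 'B')


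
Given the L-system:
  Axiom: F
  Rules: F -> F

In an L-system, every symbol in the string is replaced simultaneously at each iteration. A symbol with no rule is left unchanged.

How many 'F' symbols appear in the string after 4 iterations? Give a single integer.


Step 0: F  (1 'F')
Step 1: F  (1 'F')
Step 2: F  (1 'F')
Step 3: F  (1 'F')
Step 4: F  (1 'F')

Answer: 1


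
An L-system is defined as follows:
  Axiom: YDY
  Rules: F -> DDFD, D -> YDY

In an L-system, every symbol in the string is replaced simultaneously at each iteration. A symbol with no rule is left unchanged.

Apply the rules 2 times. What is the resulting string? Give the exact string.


Answer: YYYDYYY

Derivation:
Step 0: YDY
Step 1: YYDYY
Step 2: YYYDYYY


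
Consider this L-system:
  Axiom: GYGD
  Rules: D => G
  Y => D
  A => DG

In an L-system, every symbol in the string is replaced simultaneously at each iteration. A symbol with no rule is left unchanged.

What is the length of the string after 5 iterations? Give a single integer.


Answer: 4

Derivation:
Step 0: length = 4
Step 1: length = 4
Step 2: length = 4
Step 3: length = 4
Step 4: length = 4
Step 5: length = 4


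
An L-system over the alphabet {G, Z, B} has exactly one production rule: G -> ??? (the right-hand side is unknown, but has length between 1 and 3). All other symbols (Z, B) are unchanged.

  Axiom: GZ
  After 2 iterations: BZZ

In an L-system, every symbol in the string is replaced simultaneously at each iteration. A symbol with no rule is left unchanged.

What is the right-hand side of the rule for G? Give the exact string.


Answer: BZ

Derivation:
Trying G -> BZ:
  Step 0: GZ
  Step 1: BZZ
  Step 2: BZZ
Matches the given result.


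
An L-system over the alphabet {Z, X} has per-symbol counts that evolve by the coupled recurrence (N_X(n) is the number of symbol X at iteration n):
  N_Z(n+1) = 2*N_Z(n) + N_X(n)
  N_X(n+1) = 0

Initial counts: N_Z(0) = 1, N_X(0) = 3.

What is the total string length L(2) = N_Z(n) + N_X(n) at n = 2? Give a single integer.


Answer: 10

Derivation:
Step 0: N_Z=1, N_X=3, L=4
Step 1: N_Z=5, N_X=0, L=5
Step 2: N_Z=10, N_X=0, L=10


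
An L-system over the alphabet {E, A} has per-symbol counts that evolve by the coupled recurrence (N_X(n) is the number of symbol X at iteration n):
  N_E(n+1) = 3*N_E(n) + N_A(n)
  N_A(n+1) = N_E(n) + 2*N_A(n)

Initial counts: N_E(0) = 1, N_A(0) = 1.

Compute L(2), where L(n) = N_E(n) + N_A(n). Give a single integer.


Step 0: N_E=1, N_A=1, L=2
Step 1: N_E=4, N_A=3, L=7
Step 2: N_E=15, N_A=10, L=25

Answer: 25


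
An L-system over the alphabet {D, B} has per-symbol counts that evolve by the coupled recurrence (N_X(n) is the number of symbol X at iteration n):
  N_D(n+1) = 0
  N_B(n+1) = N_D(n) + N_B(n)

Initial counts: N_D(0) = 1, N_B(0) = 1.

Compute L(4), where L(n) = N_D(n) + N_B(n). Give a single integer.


Step 0: N_D=1, N_B=1, L=2
Step 1: N_D=0, N_B=2, L=2
Step 2: N_D=0, N_B=2, L=2
Step 3: N_D=0, N_B=2, L=2
Step 4: N_D=0, N_B=2, L=2

Answer: 2


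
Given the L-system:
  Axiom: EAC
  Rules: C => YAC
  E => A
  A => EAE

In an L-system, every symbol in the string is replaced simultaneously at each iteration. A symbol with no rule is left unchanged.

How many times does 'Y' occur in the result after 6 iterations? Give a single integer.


Answer: 6

Derivation:
Step 0: EAC  (0 'Y')
Step 1: AEAEYAC  (1 'Y')
Step 2: EAEAEAEAYEAEYAC  (2 'Y')
Step 3: AEAEAEAEAEAEAEAEYAEAEAYEAEYAC  (3 'Y')
Step 4: EAEAEAEAEAEAEAEAEAEAEAEAEAEAEAEAYEAEAEAEAEAEYAEAEAYEAEYAC  (4 'Y')
Step 5: AEAEAEAEAEAEAEAEAEAEAEAEAEAEAEAEAEAEAEAEAEAEAEAEAEAEAEAEAEAEAEAEYAEAEAEAEAEAEAEAEAEAEAYEAEAEAEAEAEYAEAEAYEAEYAC  (5 'Y')
Step 6: EAEAEAEAEAEAEAEAEAEAEAEAEAEAEAEAEAEAEAEAEAEAEAEAEAEAEAEAEAEAEAEAEAEAEAEAEAEAEAEAEAEAEAEAEAEAEAEAEAEAEAEAEAEAEAEAEAEAEAEAEAEAEAEAYEAEAEAEAEAEAEAEAEAEAEAEAEAEAEAEAEAEAEAEAEAEYAEAEAEAEAEAEAEAEAEAEAYEAEAEAEAEAEYAEAEAYEAEYAC  (6 'Y')


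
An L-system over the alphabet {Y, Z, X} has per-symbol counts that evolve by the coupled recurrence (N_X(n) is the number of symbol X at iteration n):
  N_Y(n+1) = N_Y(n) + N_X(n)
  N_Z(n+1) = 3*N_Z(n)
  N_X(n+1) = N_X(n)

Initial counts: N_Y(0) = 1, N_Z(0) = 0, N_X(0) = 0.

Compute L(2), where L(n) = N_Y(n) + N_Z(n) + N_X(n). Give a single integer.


Step 0: N_Y=1, N_Z=0, N_X=0, L=1
Step 1: N_Y=1, N_Z=0, N_X=0, L=1
Step 2: N_Y=1, N_Z=0, N_X=0, L=1

Answer: 1


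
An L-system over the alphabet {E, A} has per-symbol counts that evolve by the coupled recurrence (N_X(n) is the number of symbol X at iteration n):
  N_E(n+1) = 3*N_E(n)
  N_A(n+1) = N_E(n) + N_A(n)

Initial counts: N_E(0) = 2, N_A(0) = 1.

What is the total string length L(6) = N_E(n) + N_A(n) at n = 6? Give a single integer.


Answer: 2187

Derivation:
Step 0: N_E=2, N_A=1, L=3
Step 1: N_E=6, N_A=3, L=9
Step 2: N_E=18, N_A=9, L=27
Step 3: N_E=54, N_A=27, L=81
Step 4: N_E=162, N_A=81, L=243
Step 5: N_E=486, N_A=243, L=729
Step 6: N_E=1458, N_A=729, L=2187


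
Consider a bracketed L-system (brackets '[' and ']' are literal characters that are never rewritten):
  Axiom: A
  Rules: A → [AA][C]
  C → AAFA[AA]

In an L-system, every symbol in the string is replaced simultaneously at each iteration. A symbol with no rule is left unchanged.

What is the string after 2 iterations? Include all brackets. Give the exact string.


Step 0: A
Step 1: [AA][C]
Step 2: [[AA][C][AA][C]][AAFA[AA]]

Answer: [[AA][C][AA][C]][AAFA[AA]]


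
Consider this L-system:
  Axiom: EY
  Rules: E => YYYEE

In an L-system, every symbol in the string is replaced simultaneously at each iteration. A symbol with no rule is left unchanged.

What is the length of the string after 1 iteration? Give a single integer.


Answer: 6

Derivation:
Step 0: length = 2
Step 1: length = 6


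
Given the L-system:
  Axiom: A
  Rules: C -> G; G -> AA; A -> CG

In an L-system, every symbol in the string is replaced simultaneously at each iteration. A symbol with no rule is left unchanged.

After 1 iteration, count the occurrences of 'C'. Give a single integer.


Step 0: A  (0 'C')
Step 1: CG  (1 'C')

Answer: 1


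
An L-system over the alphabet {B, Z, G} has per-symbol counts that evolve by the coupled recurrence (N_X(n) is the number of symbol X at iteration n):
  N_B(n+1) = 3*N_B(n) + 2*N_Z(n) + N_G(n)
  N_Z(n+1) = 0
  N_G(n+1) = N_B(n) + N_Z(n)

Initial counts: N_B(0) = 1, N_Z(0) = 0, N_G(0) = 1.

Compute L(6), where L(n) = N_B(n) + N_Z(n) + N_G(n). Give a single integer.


Answer: 2018

Derivation:
Step 0: N_B=1, N_Z=0, N_G=1, L=2
Step 1: N_B=4, N_Z=0, N_G=1, L=5
Step 2: N_B=13, N_Z=0, N_G=4, L=17
Step 3: N_B=43, N_Z=0, N_G=13, L=56
Step 4: N_B=142, N_Z=0, N_G=43, L=185
Step 5: N_B=469, N_Z=0, N_G=142, L=611
Step 6: N_B=1549, N_Z=0, N_G=469, L=2018


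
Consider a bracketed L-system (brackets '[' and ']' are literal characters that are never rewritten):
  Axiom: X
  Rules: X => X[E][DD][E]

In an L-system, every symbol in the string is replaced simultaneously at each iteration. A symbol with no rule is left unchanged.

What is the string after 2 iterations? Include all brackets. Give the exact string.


Step 0: X
Step 1: X[E][DD][E]
Step 2: X[E][DD][E][E][DD][E]

Answer: X[E][DD][E][E][DD][E]


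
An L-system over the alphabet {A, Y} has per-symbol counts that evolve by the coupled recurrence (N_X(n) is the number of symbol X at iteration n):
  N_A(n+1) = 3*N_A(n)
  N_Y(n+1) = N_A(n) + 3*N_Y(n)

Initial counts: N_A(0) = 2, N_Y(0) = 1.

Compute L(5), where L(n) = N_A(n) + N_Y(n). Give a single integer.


Answer: 1539

Derivation:
Step 0: N_A=2, N_Y=1, L=3
Step 1: N_A=6, N_Y=5, L=11
Step 2: N_A=18, N_Y=21, L=39
Step 3: N_A=54, N_Y=81, L=135
Step 4: N_A=162, N_Y=297, L=459
Step 5: N_A=486, N_Y=1053, L=1539


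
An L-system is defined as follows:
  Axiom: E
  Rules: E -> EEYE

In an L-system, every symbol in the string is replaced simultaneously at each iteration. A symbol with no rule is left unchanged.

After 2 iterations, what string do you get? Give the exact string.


Answer: EEYEEEYEYEEYE

Derivation:
Step 0: E
Step 1: EEYE
Step 2: EEYEEEYEYEEYE


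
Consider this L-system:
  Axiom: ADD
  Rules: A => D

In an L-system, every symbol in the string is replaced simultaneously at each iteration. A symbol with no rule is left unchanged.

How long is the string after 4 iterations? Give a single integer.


Step 0: length = 3
Step 1: length = 3
Step 2: length = 3
Step 3: length = 3
Step 4: length = 3

Answer: 3


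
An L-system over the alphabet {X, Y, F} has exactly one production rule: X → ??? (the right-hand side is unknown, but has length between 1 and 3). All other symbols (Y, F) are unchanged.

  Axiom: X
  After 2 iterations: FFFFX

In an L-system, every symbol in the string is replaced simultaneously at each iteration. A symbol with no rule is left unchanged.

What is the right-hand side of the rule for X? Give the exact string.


Trying X → FFX:
  Step 0: X
  Step 1: FFX
  Step 2: FFFFX
Matches the given result.

Answer: FFX


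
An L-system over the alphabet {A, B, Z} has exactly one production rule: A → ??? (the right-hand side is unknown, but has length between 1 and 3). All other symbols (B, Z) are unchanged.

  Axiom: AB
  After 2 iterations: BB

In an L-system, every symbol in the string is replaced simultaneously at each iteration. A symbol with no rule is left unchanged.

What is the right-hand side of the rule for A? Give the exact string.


Answer: B

Derivation:
Trying A → B:
  Step 0: AB
  Step 1: BB
  Step 2: BB
Matches the given result.


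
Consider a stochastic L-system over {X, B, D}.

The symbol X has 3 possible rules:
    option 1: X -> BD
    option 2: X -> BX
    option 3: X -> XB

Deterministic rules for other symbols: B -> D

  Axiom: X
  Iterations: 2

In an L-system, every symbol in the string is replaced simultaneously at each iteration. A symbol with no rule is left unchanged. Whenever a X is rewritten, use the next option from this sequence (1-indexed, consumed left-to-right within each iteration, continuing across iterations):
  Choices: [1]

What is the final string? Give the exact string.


Answer: DD

Derivation:
Step 0: X
Step 1: BD  (used choices [1])
Step 2: DD  (used choices [])
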